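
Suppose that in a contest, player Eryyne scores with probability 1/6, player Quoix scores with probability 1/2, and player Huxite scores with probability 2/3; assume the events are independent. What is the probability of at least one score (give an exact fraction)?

P(none) = (1 − 1/6) × (1 − 1/2) × (1 − 2/3) = 5/6 × 1/2 × 1/3 = 5/36
P(at least one) = 1 − 5/36 = 31/36

31/36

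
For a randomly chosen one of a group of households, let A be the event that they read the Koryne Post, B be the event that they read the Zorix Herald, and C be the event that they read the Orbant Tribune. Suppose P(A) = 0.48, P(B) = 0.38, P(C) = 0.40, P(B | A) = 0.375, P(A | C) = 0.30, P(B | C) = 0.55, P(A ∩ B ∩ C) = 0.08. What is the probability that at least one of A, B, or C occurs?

0.82

P(A ∩ B) = P(A)·P(B|A) = 0.48 × 0.375 = 0.18
P(A ∩ C) = P(C)·P(A|C) = 0.40 × 0.30 = 0.12
P(B ∩ C) = P(C)·P(B|C) = 0.40 × 0.55 = 0.22
Apply inclusion-exclusion:
P(A ∪ B ∪ C) = 0.48 + 0.38 + 0.40 − 0.18 − 0.12 − 0.22 + 0.08 = 0.82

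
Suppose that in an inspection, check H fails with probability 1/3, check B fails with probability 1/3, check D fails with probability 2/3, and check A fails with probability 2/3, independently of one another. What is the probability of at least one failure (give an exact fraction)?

77/81

P(none) = (1 − 1/3) × (1 − 1/3) × (1 − 2/3) × (1 − 2/3) = 2/3 × 2/3 × 1/3 × 1/3 = 4/81
P(at least one) = 1 − 4/81 = 77/81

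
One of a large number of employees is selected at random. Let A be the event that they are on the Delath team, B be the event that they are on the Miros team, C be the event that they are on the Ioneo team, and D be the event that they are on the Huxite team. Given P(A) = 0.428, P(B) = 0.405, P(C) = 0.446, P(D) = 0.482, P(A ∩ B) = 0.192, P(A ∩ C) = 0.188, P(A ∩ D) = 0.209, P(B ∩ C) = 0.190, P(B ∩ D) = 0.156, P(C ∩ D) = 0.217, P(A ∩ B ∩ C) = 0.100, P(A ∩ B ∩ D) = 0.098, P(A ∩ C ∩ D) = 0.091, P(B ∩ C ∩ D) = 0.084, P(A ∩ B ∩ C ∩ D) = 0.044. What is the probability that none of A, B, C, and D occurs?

0.062

P(A ∪ B ∪ C ∪ D) = 0.428 + 0.405 + 0.446 + 0.482 − 0.192 − 0.188 − 0.209 − 0.190 − 0.156 − 0.217 + 0.100 + 0.098 + 0.091 + 0.084 − 0.044 = 0.938
P(none) = 1 − 0.938 = 0.062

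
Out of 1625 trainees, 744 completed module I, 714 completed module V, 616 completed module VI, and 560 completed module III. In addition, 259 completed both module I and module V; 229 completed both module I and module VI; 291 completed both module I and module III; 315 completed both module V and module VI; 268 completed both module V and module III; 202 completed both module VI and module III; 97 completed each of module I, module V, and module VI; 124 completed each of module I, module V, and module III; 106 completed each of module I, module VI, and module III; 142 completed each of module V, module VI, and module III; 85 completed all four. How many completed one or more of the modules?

By inclusion–exclusion:
|at least one| = 744 + 714 + 616 + 560 − 259 − 229 − 291 − 315 − 268 − 202 + 97 + 124 + 106 + 142 − 85 = 1454

1454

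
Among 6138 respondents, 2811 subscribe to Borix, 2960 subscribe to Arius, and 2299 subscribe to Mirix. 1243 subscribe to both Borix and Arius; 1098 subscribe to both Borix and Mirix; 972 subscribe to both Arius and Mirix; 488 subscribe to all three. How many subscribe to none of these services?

893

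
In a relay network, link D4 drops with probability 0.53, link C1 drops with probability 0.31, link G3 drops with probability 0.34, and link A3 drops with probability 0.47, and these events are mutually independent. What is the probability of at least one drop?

P(none) = (1 − 0.53) × (1 − 0.31) × (1 − 0.34) × (1 − 0.47) = 0.47 × 0.69 × 0.66 × 0.53 = 0.11344014
P(at least one) = 1 − 0.11344014 = 0.88655986

0.88655986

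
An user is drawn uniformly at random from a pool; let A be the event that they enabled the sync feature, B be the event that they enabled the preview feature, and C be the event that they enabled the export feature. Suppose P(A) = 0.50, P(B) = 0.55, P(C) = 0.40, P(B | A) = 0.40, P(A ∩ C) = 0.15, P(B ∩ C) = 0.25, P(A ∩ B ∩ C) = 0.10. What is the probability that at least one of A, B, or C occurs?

P(A ∩ B) = P(A)·P(B|A) = 0.50 × 0.40 = 0.20
P(A ∪ B ∪ C) = 0.50 + 0.55 + 0.40 − 0.20 − 0.15 − 0.25 + 0.10 = 0.95

0.95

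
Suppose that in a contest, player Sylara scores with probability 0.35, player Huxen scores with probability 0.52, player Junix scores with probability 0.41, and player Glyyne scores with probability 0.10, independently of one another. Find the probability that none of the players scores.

0.165672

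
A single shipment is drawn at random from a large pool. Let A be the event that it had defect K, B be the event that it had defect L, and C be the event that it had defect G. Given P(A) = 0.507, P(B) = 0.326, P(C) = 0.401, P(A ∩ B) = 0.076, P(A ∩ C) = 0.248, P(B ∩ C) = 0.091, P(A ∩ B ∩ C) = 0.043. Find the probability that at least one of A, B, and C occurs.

0.862

P(A ∪ B ∪ C) = 0.507 + 0.326 + 0.401 − 0.076 − 0.248 − 0.091 + 0.043 = 0.862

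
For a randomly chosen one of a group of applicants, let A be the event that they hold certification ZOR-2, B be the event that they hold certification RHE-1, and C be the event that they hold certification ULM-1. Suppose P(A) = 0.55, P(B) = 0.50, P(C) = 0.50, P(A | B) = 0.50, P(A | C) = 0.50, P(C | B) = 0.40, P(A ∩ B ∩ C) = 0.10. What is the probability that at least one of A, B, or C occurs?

P(A ∩ B) = P(B)·P(A|B) = 0.50 × 0.50 = 0.25
P(A ∩ C) = P(C)·P(A|C) = 0.50 × 0.50 = 0.25
P(B ∩ C) = P(B)·P(C|B) = 0.50 × 0.40 = 0.20
P(A ∪ B ∪ C) = 0.55 + 0.50 + 0.50 − 0.25 − 0.25 − 0.20 + 0.10 = 0.95

0.95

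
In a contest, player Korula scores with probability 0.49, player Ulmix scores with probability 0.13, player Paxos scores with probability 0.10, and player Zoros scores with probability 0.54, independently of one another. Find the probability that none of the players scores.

0.1836918

P(none) = (1 − 0.49) × (1 − 0.13) × (1 − 0.10) × (1 − 0.54) = 0.51 × 0.87 × 0.90 × 0.46 = 0.1836918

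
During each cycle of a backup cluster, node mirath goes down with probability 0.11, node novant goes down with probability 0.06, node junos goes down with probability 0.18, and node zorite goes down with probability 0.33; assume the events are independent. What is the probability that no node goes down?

0.45962804

P(none) = (1 − 0.11) × (1 − 0.06) × (1 − 0.18) × (1 − 0.33) = 0.89 × 0.94 × 0.82 × 0.67 = 0.45962804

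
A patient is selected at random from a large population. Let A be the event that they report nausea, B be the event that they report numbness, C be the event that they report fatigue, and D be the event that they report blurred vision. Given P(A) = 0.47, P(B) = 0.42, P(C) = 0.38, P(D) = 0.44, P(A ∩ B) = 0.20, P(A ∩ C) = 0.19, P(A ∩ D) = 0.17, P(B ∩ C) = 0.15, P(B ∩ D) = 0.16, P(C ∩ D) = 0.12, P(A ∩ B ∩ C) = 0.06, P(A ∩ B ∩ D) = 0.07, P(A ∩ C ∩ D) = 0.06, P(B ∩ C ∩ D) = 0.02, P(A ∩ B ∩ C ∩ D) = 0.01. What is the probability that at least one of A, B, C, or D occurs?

P(A ∪ B ∪ C ∪ D) = 0.47 + 0.42 + 0.38 + 0.44 − 0.20 − 0.19 − 0.17 − 0.15 − 0.16 − 0.12 + 0.06 + 0.07 + 0.06 + 0.02 − 0.01 = 0.92

0.92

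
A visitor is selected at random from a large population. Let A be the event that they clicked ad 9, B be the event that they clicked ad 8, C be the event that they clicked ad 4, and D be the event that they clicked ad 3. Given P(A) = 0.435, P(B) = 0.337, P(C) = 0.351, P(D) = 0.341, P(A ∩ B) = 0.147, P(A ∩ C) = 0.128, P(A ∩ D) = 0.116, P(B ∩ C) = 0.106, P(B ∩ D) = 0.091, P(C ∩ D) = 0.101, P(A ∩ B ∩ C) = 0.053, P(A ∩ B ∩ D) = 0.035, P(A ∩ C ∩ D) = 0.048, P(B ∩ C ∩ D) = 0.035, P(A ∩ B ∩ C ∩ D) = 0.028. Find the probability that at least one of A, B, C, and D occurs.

0.918

P(A ∪ B ∪ C ∪ D) = 0.435 + 0.337 + 0.351 + 0.341 − 0.147 − 0.128 − 0.116 − 0.106 − 0.091 − 0.101 + 0.053 + 0.035 + 0.048 + 0.035 − 0.028 = 0.918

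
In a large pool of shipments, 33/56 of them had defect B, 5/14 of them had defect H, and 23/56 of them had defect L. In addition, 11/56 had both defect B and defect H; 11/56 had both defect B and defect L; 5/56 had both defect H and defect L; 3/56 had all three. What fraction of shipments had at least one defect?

By inclusion–exclusion:
P(union) = 33/56 + 5/14 + 23/56 − 11/56 − 11/56 − 5/56 + 3/56 = 13/14

13/14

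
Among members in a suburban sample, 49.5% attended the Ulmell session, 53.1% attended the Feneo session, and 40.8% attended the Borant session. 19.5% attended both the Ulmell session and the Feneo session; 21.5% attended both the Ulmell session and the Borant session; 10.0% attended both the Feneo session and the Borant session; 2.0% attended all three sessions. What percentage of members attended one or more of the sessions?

94.4%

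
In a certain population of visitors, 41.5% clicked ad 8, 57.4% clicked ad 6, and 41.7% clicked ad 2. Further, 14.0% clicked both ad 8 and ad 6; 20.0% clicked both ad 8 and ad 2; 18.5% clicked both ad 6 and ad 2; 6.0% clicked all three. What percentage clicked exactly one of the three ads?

53.6%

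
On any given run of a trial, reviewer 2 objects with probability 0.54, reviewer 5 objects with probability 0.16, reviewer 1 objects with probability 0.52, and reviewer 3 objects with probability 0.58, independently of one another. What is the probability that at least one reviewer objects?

0.92210176

P(none) = (1 − 0.54) × (1 − 0.16) × (1 − 0.52) × (1 − 0.58) = 0.46 × 0.84 × 0.48 × 0.42 = 0.07789824
P(at least one) = 1 − 0.07789824 = 0.92210176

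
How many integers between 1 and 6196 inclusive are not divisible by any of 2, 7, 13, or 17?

2307

⌊6196/2⌋ + ⌊6196/7⌋ + ⌊6196/13⌋ + ⌊6196/17⌋ − ⌊6196/14⌋ − ⌊6196/26⌋ − ⌊6196/34⌋ − ⌊6196/91⌋ − ⌊6196/119⌋ − ⌊6196/221⌋ + ⌊6196/182⌋ + ⌊6196/238⌋ + ⌊6196/442⌋ + ⌊6196/1547⌋ − ⌊6196/3094⌋ = 3098 + 885 + 476 + 364 − 442 − 238 − 182 − 68 − 52 − 28 + 34 + 26 + 14 + 4 − 2 = 3889
6196 − 3889 = 2307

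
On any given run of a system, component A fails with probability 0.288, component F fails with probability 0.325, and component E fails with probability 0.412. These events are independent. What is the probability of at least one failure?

P(none) = (1 − 0.288) × (1 − 0.325) × (1 − 0.412) = 0.712 × 0.675 × 0.588 = 0.2825928
P(at least one) = 1 − 0.2825928 = 0.7174072

0.7174072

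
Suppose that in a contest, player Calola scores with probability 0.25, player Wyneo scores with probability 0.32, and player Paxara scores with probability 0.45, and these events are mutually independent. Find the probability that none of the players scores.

Independence gives P(none) = ∏(1 − pᵢ).
P(none) = (1 − 0.25) × (1 − 0.32) × (1 − 0.45) = 0.75 × 0.68 × 0.55 = 0.2805

0.2805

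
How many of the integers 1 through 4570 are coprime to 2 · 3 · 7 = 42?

1306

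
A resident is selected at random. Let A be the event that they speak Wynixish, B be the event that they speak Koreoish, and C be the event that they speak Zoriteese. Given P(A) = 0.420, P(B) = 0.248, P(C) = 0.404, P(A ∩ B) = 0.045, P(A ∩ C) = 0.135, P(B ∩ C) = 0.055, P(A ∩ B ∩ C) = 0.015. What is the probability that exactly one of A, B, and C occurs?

P(exactly one) = 0.420 + 0.248 + 0.404 − 2·0.045 − 2·0.135 − 2·0.055 + 3·0.015 = 0.647

0.647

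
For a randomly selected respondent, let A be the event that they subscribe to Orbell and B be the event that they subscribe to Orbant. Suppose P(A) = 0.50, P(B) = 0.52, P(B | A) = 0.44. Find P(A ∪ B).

P(A ∩ B) = P(A)·P(B|A) = 0.50 × 0.44 = 0.22
Apply inclusion-exclusion:
P(A ∪ B) = 0.50 + 0.52 − 0.22 = 0.80

0.80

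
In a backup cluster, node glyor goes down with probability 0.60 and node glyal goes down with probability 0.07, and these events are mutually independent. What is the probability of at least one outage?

0.628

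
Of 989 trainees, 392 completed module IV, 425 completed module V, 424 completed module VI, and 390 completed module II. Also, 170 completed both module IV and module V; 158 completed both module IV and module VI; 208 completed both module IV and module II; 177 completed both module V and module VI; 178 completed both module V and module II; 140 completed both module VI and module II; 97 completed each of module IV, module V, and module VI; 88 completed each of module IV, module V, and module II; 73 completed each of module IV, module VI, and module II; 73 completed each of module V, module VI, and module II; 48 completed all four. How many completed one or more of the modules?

Inclusion–exclusion gives
|union| = 392 + 425 + 424 + 390 − 170 − 158 − 208 − 177 − 178 − 140 + 97 + 88 + 73 + 73 − 48 = 883

883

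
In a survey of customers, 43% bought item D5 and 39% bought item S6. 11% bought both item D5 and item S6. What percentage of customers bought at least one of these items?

71%

By inclusion-exclusion,
P(≥1) = 43 + 39 − 11 = 71%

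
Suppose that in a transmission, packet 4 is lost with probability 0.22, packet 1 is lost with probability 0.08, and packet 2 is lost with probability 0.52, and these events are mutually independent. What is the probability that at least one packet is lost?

Independence gives P(none) = ∏(1 − pᵢ).
P(none) = (1 − 0.22) × (1 − 0.08) × (1 − 0.52) = 0.78 × 0.92 × 0.48 = 0.344448
P(at least one) = 1 − 0.344448 = 0.655552

0.655552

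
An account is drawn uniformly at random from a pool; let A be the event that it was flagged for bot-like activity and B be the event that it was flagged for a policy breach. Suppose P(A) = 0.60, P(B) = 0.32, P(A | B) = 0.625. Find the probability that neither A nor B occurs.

0.28

P(A ∩ B) = P(B)·P(A|B) = 0.32 × 0.625 = 0.20
Apply inclusion-exclusion:
P(A ∪ B) = 0.60 + 0.32 − 0.20 = 0.72
P(none) = 1 − 0.72 = 0.28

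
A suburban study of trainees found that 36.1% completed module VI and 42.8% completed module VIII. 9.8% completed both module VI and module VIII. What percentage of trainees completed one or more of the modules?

69.1%

Apply inclusion-exclusion:
P(at least one) = 36.1 + 42.8 − 9.8 = 69.1%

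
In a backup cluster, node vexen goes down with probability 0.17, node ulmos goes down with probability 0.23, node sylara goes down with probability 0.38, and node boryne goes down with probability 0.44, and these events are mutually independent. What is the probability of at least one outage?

0.77810448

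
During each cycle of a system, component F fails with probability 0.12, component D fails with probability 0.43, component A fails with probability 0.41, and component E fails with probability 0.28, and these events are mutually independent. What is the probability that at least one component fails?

0.78692032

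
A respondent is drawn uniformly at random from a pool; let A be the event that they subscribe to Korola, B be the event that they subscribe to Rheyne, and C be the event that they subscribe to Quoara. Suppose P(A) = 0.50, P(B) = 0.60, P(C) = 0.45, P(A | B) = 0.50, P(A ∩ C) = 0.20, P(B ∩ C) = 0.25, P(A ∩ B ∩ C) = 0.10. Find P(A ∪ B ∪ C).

0.90

P(A ∩ B) = P(B)·P(A|B) = 0.60 × 0.50 = 0.30
P(A ∪ B ∪ C) = 0.50 + 0.60 + 0.45 − 0.30 − 0.20 − 0.25 + 0.10 = 0.90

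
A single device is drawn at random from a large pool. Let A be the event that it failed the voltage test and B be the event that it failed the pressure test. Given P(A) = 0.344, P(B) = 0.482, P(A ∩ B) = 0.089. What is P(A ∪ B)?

Apply inclusion-exclusion:
P(A ∪ B) = 0.344 + 0.482 − 0.089 = 0.737

0.737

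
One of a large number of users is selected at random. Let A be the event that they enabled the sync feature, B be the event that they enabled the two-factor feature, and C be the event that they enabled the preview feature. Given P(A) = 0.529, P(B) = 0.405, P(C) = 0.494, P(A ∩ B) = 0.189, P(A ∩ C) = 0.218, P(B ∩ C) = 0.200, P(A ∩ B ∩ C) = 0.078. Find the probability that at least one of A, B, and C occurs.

0.899

Using inclusion–exclusion:
P(A ∪ B ∪ C) = 0.529 + 0.405 + 0.494 − 0.189 − 0.218 − 0.200 + 0.078 = 0.899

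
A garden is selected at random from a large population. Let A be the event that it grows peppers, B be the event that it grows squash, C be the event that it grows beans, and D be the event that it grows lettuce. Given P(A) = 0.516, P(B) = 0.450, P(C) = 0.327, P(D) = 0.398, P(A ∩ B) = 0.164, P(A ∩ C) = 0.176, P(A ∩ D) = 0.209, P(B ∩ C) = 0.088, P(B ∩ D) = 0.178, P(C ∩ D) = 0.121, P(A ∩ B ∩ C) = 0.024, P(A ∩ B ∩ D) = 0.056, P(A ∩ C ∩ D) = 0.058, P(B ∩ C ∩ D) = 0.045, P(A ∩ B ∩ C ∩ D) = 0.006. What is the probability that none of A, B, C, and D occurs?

P(A ∪ B ∪ C ∪ D) = 0.516 + 0.450 + 0.327 + 0.398 − 0.164 − 0.176 − 0.209 − 0.088 − 0.178 − 0.121 + 0.024 + 0.056 + 0.058 + 0.045 − 0.006 = 0.932
P(none) = 1 − 0.932 = 0.068

0.068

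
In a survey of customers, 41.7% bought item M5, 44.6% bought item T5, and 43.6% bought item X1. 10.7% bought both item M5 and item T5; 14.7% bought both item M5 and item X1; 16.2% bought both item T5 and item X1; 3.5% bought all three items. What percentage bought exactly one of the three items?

57.2%

P(exactly one) = 41.7 + 44.6 + 43.6 − 2·10.7 − 2·14.7 − 2·16.2 + 3·3.5 = 57.2%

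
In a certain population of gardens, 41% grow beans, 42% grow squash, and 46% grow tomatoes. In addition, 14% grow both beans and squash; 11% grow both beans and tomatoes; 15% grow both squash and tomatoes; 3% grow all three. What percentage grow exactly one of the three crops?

58%

By inclusion–exclusion (exactly-one form):
P(exactly one) = 41 + 42 + 46 − 2·14 − 2·11 − 2·15 + 3·3 = 58%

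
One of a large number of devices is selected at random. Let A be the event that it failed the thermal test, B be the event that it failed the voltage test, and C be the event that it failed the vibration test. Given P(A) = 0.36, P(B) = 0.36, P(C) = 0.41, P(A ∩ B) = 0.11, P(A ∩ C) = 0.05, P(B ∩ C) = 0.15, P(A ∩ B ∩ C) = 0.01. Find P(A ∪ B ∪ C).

By inclusion–exclusion:
P(A ∪ B ∪ C) = 0.36 + 0.36 + 0.41 − 0.11 − 0.05 − 0.15 + 0.01 = 0.83

0.83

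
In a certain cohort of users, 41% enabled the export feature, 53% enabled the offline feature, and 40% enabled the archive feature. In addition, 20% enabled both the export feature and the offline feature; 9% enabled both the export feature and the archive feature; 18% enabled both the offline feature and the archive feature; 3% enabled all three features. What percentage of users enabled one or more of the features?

P(≥1) = 41 + 53 + 40 − 20 − 9 − 18 + 3 = 90%

90%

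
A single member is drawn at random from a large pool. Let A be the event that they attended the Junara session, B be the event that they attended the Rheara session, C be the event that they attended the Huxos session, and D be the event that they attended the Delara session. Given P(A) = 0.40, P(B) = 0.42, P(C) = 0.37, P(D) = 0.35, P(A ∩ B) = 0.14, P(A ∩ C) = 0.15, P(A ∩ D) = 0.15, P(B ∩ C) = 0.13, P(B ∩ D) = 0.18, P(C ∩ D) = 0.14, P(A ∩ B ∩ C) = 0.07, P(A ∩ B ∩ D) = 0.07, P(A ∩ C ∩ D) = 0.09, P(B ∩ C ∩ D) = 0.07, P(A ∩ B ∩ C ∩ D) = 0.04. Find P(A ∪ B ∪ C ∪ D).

0.91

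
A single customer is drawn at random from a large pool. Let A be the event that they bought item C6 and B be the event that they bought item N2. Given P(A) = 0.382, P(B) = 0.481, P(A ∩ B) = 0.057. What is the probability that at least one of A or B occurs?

P(A ∪ B) = 0.382 + 0.481 − 0.057 = 0.806

0.806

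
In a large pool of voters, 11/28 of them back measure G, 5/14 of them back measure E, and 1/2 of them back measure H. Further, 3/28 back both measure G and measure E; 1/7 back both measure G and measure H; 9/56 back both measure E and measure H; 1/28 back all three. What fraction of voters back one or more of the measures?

7/8

Using inclusion–exclusion:
P(union) = 11/28 + 5/14 + 1/2 − 3/28 − 1/7 − 9/56 + 1/28 = 7/8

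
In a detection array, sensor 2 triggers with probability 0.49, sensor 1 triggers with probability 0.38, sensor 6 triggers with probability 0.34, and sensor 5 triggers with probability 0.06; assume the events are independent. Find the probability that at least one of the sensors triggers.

0.80382952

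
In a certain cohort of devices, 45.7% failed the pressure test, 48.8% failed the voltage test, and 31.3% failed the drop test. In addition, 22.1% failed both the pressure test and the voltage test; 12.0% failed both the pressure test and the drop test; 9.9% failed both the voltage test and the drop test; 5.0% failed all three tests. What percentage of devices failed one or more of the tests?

P(≥1) = 45.7 + 48.8 + 31.3 − 22.1 − 12.0 − 9.9 + 5.0 = 86.8%

86.8%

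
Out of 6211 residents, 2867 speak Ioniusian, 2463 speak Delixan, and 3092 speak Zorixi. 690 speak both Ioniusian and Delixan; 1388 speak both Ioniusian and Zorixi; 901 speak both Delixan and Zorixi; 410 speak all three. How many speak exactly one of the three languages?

3694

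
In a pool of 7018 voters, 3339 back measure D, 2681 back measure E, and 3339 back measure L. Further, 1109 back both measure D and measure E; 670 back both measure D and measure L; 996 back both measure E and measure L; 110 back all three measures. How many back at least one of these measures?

6694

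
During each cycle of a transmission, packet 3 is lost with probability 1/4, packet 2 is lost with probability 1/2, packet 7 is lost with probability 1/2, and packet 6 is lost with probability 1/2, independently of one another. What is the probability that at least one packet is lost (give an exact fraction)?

29/32

Independence gives P(none) = ∏(1 − pᵢ).
P(none) = (1 − 1/4) × (1 − 1/2) × (1 − 1/2) × (1 − 1/2) = 3/4 × 1/2 × 1/2 × 1/2 = 3/32
P(at least one) = 1 − 3/32 = 29/32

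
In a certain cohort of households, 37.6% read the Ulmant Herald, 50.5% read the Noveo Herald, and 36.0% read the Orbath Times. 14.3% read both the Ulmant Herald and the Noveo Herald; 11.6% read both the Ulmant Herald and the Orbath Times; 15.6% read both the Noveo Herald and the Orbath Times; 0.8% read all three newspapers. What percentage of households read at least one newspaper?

83.4%

P(≥1) = 37.6 + 50.5 + 36.0 − 14.3 − 11.6 − 15.6 + 0.8 = 83.4%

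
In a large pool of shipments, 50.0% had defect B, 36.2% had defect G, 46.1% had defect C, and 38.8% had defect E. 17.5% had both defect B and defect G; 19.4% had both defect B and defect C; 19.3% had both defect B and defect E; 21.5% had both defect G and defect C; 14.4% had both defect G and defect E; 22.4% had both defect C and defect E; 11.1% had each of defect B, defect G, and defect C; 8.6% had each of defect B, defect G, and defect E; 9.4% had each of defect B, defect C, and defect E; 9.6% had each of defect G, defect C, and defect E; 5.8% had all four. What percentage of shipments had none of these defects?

10.5%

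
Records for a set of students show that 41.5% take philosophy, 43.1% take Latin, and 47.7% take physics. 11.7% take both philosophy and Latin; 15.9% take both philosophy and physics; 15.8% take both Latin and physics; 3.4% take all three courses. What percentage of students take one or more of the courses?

92.3%

P(at least one) = 41.5 + 43.1 + 47.7 − 11.7 − 15.9 − 15.8 + 3.4 = 92.3%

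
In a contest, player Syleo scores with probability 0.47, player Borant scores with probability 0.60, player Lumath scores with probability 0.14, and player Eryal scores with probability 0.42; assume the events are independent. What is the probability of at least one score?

0.8942544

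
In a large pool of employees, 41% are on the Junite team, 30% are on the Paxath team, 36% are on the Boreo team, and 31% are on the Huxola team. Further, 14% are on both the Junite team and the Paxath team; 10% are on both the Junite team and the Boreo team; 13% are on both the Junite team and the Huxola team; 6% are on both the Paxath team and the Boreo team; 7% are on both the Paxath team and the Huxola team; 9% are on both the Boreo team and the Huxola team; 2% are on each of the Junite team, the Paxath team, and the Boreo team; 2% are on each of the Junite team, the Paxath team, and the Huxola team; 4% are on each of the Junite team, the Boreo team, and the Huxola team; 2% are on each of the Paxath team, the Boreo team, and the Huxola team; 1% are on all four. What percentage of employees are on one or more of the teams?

88%

P(≥1) = 41 + 30 + 36 + 31 − 14 − 10 − 13 − 6 − 7 − 9 + 2 + 2 + 4 + 2 − 1 = 88%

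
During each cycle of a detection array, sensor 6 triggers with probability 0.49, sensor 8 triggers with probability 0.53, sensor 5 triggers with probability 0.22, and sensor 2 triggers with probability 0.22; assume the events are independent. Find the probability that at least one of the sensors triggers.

Independence gives P(none) = ∏(1 − pᵢ).
P(none) = (1 − 0.49) × (1 − 0.53) × (1 − 0.22) × (1 − 0.22) = 0.51 × 0.47 × 0.78 × 0.78 = 0.14583348
P(at least one) = 1 − 0.14583348 = 0.85416652

0.85416652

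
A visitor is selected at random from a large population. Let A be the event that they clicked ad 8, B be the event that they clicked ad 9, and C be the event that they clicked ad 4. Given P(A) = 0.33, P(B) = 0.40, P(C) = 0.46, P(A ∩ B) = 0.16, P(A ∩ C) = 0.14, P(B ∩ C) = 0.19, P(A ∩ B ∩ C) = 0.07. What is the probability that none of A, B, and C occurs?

P(A ∪ B ∪ C) = 0.33 + 0.40 + 0.46 − 0.16 − 0.14 − 0.19 + 0.07 = 0.77
P(none) = 1 − 0.77 = 0.23

0.23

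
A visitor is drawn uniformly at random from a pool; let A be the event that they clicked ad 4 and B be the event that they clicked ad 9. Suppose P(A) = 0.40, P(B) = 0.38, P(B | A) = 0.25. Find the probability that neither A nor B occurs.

0.32

P(A ∩ B) = P(A)·P(B|A) = 0.40 × 0.25 = 0.10
P(A ∪ B) = 0.40 + 0.38 − 0.10 = 0.68
P(none) = 1 − 0.68 = 0.32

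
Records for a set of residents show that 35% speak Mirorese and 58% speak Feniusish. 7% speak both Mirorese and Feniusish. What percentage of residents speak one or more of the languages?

86%

Using inclusion–exclusion:
P(≥1) = 35 + 58 − 7 = 86%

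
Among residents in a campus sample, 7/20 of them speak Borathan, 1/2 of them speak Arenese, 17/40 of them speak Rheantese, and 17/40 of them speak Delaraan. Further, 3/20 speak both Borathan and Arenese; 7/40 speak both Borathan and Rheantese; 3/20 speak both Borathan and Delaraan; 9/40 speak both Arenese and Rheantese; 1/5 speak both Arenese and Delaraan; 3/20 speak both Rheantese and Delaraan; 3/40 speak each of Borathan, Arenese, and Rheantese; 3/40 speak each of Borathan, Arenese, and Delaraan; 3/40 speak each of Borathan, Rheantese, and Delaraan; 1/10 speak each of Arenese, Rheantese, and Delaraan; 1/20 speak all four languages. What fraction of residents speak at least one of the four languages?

37/40

Inclusion–exclusion gives
P(union) = 7/20 + 1/2 + 17/40 + 17/40 − 3/20 − 7/40 − 3/20 − 9/40 − 1/5 − 3/20 + 3/40 + 3/40 + 3/40 + 1/10 − 1/20 = 37/40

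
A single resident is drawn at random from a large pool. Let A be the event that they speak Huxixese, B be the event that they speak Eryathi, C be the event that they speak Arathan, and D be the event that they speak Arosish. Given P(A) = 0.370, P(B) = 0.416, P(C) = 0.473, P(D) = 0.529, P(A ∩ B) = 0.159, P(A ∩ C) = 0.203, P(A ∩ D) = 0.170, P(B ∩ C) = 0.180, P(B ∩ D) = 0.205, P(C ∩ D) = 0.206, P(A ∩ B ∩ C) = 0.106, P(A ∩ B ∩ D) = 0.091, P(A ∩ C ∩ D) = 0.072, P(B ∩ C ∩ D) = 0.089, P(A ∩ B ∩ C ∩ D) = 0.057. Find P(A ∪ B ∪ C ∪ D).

0.966

Inclusion–exclusion gives
P(A ∪ B ∪ C ∪ D) = 0.370 + 0.416 + 0.473 + 0.529 − 0.159 − 0.203 − 0.170 − 0.180 − 0.205 − 0.206 + 0.106 + 0.091 + 0.072 + 0.089 − 0.057 = 0.966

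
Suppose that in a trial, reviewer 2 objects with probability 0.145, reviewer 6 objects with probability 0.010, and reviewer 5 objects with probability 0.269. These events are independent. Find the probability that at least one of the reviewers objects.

Independence gives P(none) = ∏(1 − pᵢ).
P(none) = (1 − 0.145) × (1 − 0.010) × (1 − 0.269) = 0.855 × 0.990 × 0.731 = 0.61875495
P(at least one) = 1 − 0.61875495 = 0.38124505

0.38124505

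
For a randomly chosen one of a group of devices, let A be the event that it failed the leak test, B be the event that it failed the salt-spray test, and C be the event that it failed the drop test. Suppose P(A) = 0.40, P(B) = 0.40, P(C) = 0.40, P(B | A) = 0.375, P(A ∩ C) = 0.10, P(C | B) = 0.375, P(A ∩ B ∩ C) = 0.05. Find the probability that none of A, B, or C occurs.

P(A ∩ B) = P(A)·P(B|A) = 0.40 × 0.375 = 0.15
P(B ∩ C) = P(B)·P(C|B) = 0.40 × 0.375 = 0.15
P(A ∪ B ∪ C) = 0.40 + 0.40 + 0.40 − 0.15 − 0.10 − 0.15 + 0.05 = 0.85
P(none) = 1 − 0.85 = 0.15

0.15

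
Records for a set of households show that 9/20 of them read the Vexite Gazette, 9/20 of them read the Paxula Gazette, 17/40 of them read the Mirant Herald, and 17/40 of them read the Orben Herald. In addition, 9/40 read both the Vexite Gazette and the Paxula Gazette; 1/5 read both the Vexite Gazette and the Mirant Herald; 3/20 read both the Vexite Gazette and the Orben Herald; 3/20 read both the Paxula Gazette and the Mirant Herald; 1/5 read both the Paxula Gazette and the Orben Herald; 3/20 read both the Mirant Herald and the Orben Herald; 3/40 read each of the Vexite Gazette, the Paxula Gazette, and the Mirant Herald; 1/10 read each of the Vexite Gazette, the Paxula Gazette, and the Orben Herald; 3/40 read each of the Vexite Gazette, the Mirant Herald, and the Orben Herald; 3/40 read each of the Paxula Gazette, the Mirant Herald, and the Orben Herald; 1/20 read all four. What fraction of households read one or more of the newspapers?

19/20

Apply inclusion-exclusion:
P(≥1) = 9/20 + 9/20 + 17/40 + 17/40 − 9/40 − 1/5 − 3/20 − 3/20 − 1/5 − 3/20 + 3/40 + 1/10 + 3/40 + 3/40 − 1/20 = 19/20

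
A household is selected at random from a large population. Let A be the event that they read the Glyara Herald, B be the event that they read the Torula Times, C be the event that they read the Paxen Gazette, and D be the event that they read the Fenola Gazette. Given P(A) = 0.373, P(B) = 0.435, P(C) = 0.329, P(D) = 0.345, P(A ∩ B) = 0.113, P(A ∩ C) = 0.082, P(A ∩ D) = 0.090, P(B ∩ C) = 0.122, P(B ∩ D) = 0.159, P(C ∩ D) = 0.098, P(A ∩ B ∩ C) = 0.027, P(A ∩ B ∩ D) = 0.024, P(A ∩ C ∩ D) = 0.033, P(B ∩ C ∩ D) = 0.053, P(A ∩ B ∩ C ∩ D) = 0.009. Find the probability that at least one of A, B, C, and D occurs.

0.946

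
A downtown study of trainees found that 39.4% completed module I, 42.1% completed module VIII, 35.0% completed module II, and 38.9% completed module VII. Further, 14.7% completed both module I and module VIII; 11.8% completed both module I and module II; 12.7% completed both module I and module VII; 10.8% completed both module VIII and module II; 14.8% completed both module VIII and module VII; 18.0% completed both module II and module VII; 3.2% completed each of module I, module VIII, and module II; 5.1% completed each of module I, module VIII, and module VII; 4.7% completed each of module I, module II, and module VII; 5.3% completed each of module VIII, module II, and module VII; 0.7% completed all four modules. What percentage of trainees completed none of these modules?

9.8%

By inclusion-exclusion,
P(≥1) = 39.4 + 42.1 + 35.0 + 38.9 − 14.7 − 11.8 − 12.7 − 10.8 − 14.8 − 18.0 + 3.2 + 5.1 + 4.7 + 5.3 − 0.7 = 90.2%
P(none) = 100% − 90.2% = 9.8%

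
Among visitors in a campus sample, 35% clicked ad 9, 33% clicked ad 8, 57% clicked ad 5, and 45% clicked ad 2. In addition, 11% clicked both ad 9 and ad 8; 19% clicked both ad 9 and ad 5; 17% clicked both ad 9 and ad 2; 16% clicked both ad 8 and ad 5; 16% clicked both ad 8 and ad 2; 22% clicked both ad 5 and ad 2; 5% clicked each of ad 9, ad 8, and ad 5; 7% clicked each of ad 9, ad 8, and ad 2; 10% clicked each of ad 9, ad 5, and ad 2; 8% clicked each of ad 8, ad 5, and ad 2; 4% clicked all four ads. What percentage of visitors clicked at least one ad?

95%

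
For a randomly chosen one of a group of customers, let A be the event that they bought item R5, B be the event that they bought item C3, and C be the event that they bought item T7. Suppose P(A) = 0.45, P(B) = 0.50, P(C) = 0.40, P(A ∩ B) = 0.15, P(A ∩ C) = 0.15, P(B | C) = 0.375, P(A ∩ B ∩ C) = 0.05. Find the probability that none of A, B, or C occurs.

P(B ∩ C) = P(C)·P(B|C) = 0.40 × 0.375 = 0.15
P(A ∪ B ∪ C) = 0.45 + 0.50 + 0.40 − 0.15 − 0.15 − 0.15 + 0.05 = 0.95
P(none) = 1 − 0.95 = 0.05

0.05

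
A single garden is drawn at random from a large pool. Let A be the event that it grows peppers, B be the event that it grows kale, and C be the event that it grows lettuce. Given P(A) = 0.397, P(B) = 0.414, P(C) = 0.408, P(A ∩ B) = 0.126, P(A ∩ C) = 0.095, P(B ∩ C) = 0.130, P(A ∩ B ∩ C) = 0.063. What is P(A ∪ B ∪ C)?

Using inclusion–exclusion:
P(A ∪ B ∪ C) = 0.397 + 0.414 + 0.408 − 0.126 − 0.095 − 0.130 + 0.063 = 0.931

0.931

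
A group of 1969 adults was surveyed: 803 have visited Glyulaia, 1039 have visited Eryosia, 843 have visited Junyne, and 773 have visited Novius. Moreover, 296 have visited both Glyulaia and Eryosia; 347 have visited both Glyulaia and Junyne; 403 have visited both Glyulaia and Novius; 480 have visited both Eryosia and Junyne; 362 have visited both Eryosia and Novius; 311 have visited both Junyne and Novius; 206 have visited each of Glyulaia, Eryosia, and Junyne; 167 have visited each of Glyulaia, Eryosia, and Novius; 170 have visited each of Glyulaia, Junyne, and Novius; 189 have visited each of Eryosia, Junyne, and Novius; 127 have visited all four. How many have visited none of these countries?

105

Using inclusion–exclusion:
|at least one| = 803 + 1039 + 843 + 773 − 296 − 347 − 403 − 480 − 362 − 311 + 206 + 167 + 170 + 189 − 127 = 1864
None: 1969 − 1864 = 105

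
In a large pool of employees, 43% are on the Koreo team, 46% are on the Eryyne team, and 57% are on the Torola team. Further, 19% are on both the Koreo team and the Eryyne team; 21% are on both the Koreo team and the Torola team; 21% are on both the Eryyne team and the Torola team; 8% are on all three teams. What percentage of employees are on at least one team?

93%

P(≥1) = 43 + 46 + 57 − 19 − 21 − 21 + 8 = 93%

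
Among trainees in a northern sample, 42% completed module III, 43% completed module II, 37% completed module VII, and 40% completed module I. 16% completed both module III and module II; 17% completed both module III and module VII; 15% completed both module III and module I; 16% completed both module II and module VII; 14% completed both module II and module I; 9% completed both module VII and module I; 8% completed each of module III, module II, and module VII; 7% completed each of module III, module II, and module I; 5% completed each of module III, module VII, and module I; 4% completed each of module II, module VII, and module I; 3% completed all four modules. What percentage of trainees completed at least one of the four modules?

P(≥1) = 42 + 43 + 37 + 40 − 16 − 17 − 15 − 16 − 14 − 9 + 8 + 7 + 5 + 4 − 3 = 96%

96%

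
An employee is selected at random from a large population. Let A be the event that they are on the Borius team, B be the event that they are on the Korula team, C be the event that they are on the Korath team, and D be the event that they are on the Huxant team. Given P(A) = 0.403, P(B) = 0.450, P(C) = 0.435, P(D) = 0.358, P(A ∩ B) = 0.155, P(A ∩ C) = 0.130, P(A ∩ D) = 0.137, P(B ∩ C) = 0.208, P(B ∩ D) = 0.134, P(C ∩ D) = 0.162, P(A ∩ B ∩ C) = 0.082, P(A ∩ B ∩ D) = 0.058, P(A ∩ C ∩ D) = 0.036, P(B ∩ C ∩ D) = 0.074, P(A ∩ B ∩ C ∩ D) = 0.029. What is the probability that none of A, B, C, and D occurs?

By inclusion-exclusion,
P(A ∪ B ∪ C ∪ D) = 0.403 + 0.450 + 0.435 + 0.358 − 0.155 − 0.130 − 0.137 − 0.208 − 0.134 − 0.162 + 0.082 + 0.058 + 0.036 + 0.074 − 0.029 = 0.941
P(none) = 1 − 0.941 = 0.059

0.059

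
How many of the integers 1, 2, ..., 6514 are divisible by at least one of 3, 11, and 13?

2870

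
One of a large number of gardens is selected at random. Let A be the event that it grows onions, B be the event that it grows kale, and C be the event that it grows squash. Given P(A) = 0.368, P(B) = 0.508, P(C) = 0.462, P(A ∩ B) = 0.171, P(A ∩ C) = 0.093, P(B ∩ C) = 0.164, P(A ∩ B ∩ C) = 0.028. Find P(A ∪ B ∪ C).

0.938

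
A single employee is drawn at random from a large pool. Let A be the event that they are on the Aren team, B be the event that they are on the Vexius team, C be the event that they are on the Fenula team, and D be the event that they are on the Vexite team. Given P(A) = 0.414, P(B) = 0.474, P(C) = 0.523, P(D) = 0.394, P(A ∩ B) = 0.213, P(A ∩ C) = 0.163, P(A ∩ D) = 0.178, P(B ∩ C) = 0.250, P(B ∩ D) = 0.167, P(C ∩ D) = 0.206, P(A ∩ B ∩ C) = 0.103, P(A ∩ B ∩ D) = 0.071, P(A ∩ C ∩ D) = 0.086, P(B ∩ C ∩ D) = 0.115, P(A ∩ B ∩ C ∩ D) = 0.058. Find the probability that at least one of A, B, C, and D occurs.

0.945

By inclusion–exclusion:
P(A ∪ B ∪ C ∪ D) = 0.414 + 0.474 + 0.523 + 0.394 − 0.213 − 0.163 − 0.178 − 0.250 − 0.167 − 0.206 + 0.103 + 0.071 + 0.086 + 0.115 − 0.058 = 0.945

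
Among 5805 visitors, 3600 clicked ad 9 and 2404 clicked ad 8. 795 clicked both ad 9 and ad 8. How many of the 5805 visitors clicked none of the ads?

Apply inclusion-exclusion:
N(≥1) = 3600 + 2404 − 795 = 5209
None: 5805 − 5209 = 596

596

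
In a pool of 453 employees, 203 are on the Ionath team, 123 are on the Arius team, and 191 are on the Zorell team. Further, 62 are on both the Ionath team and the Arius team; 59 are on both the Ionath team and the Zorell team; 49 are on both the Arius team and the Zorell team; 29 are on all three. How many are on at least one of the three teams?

By inclusion–exclusion:
|at least one| = 203 + 123 + 191 − 62 − 59 − 49 + 29 = 376

376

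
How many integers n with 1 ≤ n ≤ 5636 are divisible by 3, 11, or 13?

Using inclusion–exclusion:
1878 + 512 + 433 − 170 − 144 − 39 + 13 = 2483

2483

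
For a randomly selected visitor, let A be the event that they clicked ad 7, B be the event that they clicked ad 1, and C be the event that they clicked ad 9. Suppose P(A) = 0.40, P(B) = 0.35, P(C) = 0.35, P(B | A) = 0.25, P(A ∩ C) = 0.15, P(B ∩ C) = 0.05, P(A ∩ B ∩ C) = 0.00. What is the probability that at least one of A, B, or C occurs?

0.80

P(A ∩ B) = P(A)·P(B|A) = 0.40 × 0.25 = 0.10
By inclusion–exclusion:
P(A ∪ B ∪ C) = 0.40 + 0.35 + 0.35 − 0.10 − 0.15 − 0.05 + 0.00 = 0.80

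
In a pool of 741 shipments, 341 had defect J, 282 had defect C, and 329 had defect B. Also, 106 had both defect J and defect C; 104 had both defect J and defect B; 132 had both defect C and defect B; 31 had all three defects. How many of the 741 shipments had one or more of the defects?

Using inclusion–exclusion:
|union| = 341 + 282 + 329 − 106 − 104 − 132 + 31 = 641

641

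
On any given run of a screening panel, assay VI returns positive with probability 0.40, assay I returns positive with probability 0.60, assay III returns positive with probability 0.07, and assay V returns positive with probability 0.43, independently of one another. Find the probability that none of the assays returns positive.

0.127224

Since the events are independent, P(none) is the product of the individual non-occurrence probabilities.
P(none) = (1 − 0.40) × (1 − 0.60) × (1 − 0.07) × (1 − 0.43) = 0.60 × 0.40 × 0.93 × 0.57 = 0.127224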